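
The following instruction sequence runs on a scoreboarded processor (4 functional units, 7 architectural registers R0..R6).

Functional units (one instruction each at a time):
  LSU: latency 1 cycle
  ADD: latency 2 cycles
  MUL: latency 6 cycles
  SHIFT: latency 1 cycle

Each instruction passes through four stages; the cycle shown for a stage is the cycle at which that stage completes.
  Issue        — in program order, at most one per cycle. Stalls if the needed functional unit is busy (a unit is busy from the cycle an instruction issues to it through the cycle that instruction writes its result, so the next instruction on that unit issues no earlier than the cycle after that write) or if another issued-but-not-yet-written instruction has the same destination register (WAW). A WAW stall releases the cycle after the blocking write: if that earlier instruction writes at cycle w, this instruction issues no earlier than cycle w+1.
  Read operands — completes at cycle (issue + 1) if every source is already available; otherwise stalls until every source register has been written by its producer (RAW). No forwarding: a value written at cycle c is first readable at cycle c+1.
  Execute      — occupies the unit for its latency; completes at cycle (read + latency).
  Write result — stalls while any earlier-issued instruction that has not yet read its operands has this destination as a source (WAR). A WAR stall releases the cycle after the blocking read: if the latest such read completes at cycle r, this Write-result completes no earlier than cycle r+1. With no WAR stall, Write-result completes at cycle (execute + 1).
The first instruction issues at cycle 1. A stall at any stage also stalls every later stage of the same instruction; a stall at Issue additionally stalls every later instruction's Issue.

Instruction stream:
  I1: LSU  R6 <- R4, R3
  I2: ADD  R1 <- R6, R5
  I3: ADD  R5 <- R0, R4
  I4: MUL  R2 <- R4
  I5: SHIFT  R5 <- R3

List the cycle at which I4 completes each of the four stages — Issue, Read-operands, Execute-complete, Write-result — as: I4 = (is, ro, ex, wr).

I1: IS=1 RO=2 EX=3 WR=4
I2: IS=2 RO=5 EX=7 WR=8  [RAW R6: wait I1 write@4]
I3: IS=9 RO=10 EX=12 WR=13  [struct: ADD busy until I2 writes@8]
I4: IS=10 RO=11 EX=17 WR=18
I5: IS=14 RO=15 EX=16 WR=17  [WAW R5: wait I3 write@13]

I4 = (10, 11, 17, 18)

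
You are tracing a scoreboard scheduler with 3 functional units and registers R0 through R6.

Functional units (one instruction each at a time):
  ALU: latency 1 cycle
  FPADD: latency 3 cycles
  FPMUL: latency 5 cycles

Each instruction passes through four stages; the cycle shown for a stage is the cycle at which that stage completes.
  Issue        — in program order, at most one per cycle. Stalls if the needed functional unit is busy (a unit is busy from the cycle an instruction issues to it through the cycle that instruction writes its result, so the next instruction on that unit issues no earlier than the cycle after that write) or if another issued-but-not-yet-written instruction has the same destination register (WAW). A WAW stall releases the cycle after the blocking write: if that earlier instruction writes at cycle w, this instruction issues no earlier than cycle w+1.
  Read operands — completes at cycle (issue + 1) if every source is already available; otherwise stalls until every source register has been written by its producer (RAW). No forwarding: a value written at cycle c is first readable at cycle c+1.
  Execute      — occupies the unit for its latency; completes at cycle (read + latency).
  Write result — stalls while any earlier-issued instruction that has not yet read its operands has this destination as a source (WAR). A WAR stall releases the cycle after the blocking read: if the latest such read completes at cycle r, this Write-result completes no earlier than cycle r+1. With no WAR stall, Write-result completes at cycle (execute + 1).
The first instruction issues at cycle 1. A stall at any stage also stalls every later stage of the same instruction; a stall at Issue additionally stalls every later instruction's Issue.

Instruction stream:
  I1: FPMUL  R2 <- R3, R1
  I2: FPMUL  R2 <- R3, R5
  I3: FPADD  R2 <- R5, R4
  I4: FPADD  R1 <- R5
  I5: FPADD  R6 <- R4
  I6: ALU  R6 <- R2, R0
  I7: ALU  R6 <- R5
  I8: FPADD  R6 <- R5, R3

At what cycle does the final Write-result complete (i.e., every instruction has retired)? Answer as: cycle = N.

[1] I1 issues→FPMUL
[2] I1 reads
[7] I1 exec-done
[8] I1 writes R2
[9] I2 issues→FPMUL
[10] I2 reads
[15] I2 exec-done
[16] I2 writes R2
[17] I3 issues→FPADD
[18] I3 reads
[21] I3 exec-done
[22] I3 writes R2
[23] I4 issues→FPADD
[24] I4 reads
[27] I4 exec-done
[28] I4 writes R1
[29] I5 issues→FPADD
[30] I5 reads
[33] I5 exec-done
[34] I5 writes R6
[35] I6 issues→ALU
[36] I6 reads
[37] I6 exec-done
[38] I6 writes R6
[39] I7 issues→ALU
[40] I7 reads
[41] I7 exec-done
[42] I7 writes R6
[43] I8 issues→FPADD
[44] I8 reads
[47] I8 exec-done
[48] I8 writes R6

cycle = 48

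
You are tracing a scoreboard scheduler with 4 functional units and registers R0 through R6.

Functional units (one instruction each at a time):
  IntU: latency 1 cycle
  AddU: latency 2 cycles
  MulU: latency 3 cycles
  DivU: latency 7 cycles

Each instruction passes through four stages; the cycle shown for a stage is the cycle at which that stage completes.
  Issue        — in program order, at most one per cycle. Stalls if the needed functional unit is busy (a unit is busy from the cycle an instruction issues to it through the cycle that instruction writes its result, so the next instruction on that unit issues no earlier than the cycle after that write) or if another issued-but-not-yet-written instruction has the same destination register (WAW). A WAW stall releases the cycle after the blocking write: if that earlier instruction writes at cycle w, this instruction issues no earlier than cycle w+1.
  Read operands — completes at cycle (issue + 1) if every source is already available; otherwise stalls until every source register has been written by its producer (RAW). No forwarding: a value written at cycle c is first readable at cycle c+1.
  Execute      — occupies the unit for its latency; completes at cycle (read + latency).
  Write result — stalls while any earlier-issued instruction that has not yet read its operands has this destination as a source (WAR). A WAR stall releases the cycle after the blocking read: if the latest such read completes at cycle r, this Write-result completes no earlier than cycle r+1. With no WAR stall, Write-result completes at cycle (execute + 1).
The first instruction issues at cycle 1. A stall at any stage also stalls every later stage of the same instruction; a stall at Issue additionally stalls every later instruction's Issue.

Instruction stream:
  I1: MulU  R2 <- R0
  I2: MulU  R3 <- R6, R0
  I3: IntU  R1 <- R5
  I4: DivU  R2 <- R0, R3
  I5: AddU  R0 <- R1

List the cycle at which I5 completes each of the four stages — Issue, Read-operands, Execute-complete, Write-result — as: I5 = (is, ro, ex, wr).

[1] issue I1 (MulU)
[2] I1 read-ops
[5] I1 finished on MulU
[6] I1→R2
[7] issue I2 (MulU)
[8] I2 read-ops · issue I3 (IntU)
[9] I3 read-ops · issue I4 (DivU)
[10] I3 finished on IntU · issue I5 (AddU)
[11] I2 finished on MulU · I3→R1
[12] I2→R3 · I5 read-ops
[13] I4 read-ops
[14] I5 finished on AddU
[15] I5→R0
[20] I4 finished on DivU
[21] I4→R2

I5 = (10, 12, 14, 15)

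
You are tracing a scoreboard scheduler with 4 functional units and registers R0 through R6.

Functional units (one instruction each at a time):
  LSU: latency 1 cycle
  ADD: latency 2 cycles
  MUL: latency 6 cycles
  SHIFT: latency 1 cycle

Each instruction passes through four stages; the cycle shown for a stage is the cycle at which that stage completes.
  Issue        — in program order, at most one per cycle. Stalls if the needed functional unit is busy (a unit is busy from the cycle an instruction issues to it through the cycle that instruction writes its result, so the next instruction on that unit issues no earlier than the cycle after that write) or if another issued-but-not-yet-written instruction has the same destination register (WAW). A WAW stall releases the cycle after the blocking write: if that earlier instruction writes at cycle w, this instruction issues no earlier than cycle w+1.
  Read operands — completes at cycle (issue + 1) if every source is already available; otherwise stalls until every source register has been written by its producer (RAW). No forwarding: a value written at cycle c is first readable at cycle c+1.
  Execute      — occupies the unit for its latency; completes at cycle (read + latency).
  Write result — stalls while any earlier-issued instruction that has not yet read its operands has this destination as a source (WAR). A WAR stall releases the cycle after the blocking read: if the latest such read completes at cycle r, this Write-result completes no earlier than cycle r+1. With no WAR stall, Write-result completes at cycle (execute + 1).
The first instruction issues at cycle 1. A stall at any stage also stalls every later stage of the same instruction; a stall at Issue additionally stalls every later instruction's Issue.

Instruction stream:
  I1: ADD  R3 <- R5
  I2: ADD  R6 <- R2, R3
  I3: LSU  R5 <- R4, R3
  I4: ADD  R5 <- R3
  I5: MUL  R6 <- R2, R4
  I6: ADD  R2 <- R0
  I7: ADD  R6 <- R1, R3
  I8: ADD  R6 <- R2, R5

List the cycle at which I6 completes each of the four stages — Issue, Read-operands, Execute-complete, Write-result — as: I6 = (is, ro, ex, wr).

[1] I1 dispatched to ADD
[2] I1 operands ready
[4] I1 complete
[5] R3←I1
[6] I2 dispatched to ADD
[7] I2 operands ready | I3 dispatched to LSU
[8] I3 operands ready
[9] I2 complete | I3 complete
[10] R6←I2 | R5←I3
[11] I4 dispatched to ADD
[12] I4 operands ready | I5 dispatched to MUL
[13] I5 operands ready
[14] I4 complete
[15] R5←I4
[16] I6 dispatched to ADD
[17] I6 operands ready
[19] I5 complete | I6 complete
[20] R6←I5 | R2←I6
[21] I7 dispatched to ADD
[22] I7 operands ready
[24] I7 complete
[25] R6←I7
[26] I8 dispatched to ADD
[27] I8 operands ready
[29] I8 complete
[30] R6←I8

I6 = (16, 17, 19, 20)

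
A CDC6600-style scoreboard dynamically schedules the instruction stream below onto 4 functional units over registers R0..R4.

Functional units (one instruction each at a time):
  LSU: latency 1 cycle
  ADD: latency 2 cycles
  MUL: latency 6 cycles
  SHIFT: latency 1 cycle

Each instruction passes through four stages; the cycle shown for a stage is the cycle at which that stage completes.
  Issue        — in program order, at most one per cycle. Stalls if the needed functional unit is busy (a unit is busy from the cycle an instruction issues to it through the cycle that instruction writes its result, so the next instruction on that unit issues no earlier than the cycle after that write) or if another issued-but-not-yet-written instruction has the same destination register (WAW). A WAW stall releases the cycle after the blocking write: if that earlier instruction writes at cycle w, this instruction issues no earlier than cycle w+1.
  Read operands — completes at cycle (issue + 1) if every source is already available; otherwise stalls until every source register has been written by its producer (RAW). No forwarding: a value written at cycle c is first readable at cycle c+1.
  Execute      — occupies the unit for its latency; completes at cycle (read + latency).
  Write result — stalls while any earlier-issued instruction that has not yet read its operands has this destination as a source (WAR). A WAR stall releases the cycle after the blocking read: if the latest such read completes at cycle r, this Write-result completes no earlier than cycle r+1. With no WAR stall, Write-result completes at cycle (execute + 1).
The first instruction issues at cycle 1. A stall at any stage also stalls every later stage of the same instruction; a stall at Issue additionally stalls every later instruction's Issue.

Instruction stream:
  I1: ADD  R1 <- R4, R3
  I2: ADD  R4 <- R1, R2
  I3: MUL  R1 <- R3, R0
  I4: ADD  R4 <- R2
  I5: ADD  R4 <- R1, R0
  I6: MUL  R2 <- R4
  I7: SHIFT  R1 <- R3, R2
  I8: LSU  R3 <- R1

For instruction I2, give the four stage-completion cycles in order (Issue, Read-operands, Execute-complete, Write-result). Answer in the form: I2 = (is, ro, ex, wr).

1) issue 1, read 2, done 4, write 5
2) issue 6, read 7, done 9, write 10  <struct: ADD busy until I1 writes@5>
3) issue 7, read 8, done 14, write 15
4) issue 11, read 12, done 14, write 15  <struct: ADD busy until I2 writes@10>
5) issue 16, read 17, done 19, write 20  <struct: ADD busy until I4 writes@15>
6) issue 17, read 21, done 27, write 28  <RAW R4: wait I5 write@20>
7) issue 18, read 29, done 30, write 31  <RAW R2: wait I6 write@28>
8) issue 19, read 32, done 33, write 34  <RAW R1: wait I7 write@31>

I2 = (6, 7, 9, 10)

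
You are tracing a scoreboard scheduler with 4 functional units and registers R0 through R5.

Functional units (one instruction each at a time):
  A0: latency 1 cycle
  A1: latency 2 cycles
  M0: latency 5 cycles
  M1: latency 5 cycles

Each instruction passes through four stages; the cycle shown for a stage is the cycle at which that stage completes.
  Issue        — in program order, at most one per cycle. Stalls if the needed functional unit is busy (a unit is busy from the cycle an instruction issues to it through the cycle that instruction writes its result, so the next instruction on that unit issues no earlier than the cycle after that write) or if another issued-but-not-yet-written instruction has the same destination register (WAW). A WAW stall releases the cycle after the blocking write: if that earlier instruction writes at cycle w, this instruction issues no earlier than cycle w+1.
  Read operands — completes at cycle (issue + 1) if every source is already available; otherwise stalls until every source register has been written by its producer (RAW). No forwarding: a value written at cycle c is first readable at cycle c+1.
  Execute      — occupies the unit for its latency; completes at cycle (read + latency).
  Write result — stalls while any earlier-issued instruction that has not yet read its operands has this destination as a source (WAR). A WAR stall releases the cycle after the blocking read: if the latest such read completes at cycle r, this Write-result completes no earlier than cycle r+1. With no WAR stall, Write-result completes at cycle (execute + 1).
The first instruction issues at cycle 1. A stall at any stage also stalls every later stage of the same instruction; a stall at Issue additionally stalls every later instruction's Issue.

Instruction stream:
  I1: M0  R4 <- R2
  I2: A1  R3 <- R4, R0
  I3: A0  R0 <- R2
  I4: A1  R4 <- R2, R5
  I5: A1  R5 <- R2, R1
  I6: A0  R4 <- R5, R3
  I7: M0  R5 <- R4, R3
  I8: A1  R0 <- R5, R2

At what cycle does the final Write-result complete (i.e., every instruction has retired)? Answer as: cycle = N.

[1] I1 issues→M0
[2] I1 reads | I2 issues→A1
[3] I3 issues→A0
[4] I3 reads
[5] I3 exec-done
[7] I1 exec-done
[8] I1 writes R4
[9] I2 reads
[10] I3 writes R0
[11] I2 exec-done
[12] I2 writes R3
[13] I4 issues→A1
[14] I4 reads
[16] I4 exec-done
[17] I4 writes R4
[18] I5 issues→A1
[19] I5 reads | I6 issues→A0
[21] I5 exec-done
[22] I5 writes R5
[23] I6 reads | I7 issues→M0
[24] I6 exec-done | I8 issues→A1
[25] I6 writes R4
[26] I7 reads
[31] I7 exec-done
[32] I7 writes R5
[33] I8 reads
[35] I8 exec-done
[36] I8 writes R0

cycle = 36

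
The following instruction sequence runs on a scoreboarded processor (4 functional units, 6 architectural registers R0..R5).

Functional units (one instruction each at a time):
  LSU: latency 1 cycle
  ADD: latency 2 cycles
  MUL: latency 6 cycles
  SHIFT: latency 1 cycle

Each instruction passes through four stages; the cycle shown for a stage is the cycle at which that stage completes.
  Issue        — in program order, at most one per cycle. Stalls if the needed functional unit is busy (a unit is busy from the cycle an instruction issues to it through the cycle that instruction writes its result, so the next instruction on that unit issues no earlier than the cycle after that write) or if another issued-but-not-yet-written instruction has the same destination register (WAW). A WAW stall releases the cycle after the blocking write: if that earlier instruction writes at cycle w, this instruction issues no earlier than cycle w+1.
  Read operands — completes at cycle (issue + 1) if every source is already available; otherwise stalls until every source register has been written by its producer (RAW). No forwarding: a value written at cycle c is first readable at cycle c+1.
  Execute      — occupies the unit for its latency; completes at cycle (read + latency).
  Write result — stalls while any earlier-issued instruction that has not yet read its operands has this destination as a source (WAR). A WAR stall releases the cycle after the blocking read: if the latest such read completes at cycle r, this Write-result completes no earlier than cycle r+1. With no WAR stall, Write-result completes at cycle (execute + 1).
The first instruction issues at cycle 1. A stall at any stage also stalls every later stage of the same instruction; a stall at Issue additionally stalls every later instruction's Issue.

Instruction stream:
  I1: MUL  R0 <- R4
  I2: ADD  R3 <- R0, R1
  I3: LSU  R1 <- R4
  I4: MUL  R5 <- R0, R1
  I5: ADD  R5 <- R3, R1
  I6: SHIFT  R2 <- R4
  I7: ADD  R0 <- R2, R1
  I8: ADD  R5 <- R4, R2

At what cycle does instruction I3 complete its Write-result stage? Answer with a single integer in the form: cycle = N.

cycle = 11

t=1  I1→MUL
t=2  I1 RO; I2→ADD
t=3  I3→LSU
t=4  I3 RO
t=5  I3 EX
t=8  I1 EX
t=9  I1 WR R0
t=10  I2 RO; I4→MUL
t=11  I3 WR R1
t=12  I2 EX; I4 RO
t=13  I2 WR R3
t=18  I4 EX
t=19  I4 WR R5
t=20  I5→ADD
t=21  I5 RO; I6→SHIFT
t=22  I6 RO
t=23  I5 EX; I6 EX
t=24  I5 WR R5; I6 WR R2
t=25  I7→ADD
t=26  I7 RO
t=28  I7 EX
t=29  I7 WR R0
t=30  I8→ADD
t=31  I8 RO
t=33  I8 EX
t=34  I8 WR R5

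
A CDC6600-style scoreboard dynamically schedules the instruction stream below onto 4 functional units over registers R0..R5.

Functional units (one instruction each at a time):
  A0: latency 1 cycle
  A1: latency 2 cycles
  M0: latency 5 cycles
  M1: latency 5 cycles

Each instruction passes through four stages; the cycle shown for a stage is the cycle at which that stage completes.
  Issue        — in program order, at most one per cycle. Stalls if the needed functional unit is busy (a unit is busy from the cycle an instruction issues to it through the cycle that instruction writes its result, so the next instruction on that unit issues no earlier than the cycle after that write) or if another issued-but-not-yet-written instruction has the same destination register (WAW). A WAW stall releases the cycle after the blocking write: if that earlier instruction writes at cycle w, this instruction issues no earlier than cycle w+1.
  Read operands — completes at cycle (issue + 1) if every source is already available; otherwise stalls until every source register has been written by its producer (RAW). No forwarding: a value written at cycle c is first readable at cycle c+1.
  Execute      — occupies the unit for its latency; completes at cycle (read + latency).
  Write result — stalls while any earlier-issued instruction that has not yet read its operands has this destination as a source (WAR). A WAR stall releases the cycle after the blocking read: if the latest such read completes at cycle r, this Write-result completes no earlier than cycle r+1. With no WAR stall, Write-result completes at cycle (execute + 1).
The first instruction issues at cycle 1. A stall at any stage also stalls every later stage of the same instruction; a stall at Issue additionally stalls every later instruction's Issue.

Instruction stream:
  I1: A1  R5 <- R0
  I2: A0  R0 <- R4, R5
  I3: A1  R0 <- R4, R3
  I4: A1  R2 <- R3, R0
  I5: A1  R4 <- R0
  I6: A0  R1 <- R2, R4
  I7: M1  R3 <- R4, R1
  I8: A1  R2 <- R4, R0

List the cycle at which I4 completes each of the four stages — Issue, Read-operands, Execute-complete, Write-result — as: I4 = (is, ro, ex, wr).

I1  is:1  ro:2  ex:4  wr:5
I2  is:2  ro:6  ex:7  wr:8  — RAW R5: wait I1 write@5
I3  is:9  ro:10  ex:12  wr:13  — WAW R0: wait I2 write@8
I4  is:14  ro:15  ex:17  wr:18  — struct: A1 busy until I3 writes@13
I5  is:19  ro:20  ex:22  wr:23  — struct: A1 busy until I4 writes@18
I6  is:20  ro:24  ex:25  wr:26  — RAW R4: wait I5 write@23
I7  is:21  ro:27  ex:32  wr:33  — RAW R1: wait I6 write@26
I8  is:24  ro:25  ex:27  wr:28  — struct: A1 busy until I5 writes@23

I4 = (14, 15, 17, 18)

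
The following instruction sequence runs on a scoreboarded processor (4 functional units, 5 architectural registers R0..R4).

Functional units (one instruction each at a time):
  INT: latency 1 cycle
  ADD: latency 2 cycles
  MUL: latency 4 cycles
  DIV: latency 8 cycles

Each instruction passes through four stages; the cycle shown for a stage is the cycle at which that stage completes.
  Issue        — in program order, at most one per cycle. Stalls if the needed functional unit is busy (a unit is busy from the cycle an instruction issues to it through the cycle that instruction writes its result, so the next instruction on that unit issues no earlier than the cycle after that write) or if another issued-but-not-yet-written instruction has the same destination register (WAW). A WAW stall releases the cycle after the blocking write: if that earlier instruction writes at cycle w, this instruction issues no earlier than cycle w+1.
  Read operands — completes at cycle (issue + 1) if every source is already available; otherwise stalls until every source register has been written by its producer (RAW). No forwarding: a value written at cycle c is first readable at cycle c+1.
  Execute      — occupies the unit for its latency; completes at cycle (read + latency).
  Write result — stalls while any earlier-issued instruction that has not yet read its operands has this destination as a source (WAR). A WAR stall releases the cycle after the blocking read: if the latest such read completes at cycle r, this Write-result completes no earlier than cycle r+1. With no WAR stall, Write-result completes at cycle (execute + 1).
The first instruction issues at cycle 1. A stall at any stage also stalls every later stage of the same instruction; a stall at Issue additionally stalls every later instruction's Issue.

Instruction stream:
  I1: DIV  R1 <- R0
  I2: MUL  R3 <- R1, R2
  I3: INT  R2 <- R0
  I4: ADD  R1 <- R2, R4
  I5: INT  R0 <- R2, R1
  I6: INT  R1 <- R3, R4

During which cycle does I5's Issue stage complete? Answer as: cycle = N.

cycle = 14

[I1] 1/2/10/11
[I2] 2/12/16/17  (RAW R1: wait I1 write@11)
[I3] 3/4/5/13  (WAR R2: wait I2 read@12)
[I4] 12/14/16/17  (WAW R1: wait I1 write@11; RAW R2: wait I3 write@13)
[I5] 14/18/19/20  (struct: INT busy until I3 writes@13; RAW R1: wait I4 write@17)
[I6] 21/22/23/24  (struct: INT busy until I5 writes@20)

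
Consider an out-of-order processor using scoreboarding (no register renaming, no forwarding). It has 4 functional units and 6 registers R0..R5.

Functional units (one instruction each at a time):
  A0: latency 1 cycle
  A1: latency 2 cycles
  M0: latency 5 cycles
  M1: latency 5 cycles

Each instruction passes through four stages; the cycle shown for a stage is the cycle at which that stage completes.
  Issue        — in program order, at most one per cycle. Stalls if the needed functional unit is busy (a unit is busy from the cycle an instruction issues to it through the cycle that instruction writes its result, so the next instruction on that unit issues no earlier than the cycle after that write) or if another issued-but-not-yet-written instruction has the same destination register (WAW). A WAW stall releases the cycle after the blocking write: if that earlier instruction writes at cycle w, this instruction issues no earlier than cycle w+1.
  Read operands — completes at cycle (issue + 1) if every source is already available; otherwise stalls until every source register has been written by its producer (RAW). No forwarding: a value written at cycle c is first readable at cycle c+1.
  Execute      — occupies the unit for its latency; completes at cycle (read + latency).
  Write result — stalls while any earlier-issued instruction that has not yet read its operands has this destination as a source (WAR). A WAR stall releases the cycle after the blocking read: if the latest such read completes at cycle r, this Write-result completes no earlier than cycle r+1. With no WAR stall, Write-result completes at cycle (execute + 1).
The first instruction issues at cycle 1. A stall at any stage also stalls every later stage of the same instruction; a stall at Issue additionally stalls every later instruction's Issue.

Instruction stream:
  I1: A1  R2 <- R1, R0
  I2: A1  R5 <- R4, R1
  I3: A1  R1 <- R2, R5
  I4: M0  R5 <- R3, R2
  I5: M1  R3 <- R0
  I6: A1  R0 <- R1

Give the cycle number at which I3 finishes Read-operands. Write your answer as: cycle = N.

  I1 | 1 | 2 | 4 | 5
  I2 | 6 | 7 | 9 | 10   struct: A1 busy until I1 writes@5
  I3 | 11 | 12 | 14 | 15   struct: A1 busy until I2 writes@10
  I4 | 12 | 13 | 18 | 19
  I5 | 13 | 14 | 19 | 20
  I6 | 16 | 17 | 19 | 20   struct: A1 busy until I3 writes@15

cycle = 12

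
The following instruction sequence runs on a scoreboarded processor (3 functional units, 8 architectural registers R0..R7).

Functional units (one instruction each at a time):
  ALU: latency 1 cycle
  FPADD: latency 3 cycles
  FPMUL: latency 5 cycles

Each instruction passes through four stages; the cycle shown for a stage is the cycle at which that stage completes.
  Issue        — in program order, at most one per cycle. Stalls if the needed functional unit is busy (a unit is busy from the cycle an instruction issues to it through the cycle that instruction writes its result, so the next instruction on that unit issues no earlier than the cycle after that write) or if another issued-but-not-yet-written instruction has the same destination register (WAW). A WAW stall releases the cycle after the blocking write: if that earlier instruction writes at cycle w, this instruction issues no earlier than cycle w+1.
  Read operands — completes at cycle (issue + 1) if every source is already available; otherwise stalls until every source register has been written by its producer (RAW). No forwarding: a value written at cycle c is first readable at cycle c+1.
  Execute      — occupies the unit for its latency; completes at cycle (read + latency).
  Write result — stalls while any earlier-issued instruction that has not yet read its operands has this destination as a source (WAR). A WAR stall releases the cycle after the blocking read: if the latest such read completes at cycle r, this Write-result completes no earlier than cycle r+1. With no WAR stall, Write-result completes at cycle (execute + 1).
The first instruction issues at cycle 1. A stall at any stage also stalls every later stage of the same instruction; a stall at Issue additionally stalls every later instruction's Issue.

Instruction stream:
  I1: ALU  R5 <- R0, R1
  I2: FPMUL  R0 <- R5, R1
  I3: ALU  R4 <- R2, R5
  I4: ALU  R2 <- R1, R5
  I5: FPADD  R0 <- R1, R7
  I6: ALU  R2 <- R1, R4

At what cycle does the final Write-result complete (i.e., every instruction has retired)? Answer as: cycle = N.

cycle = 17

t=1  issue I1 (ALU)
t=2  I1 read-ops | issue I2 (FPMUL)
t=3  I1 finished on ALU
t=4  I1→R5
t=5  I2 read-ops | issue I3 (ALU)
t=6  I3 read-ops
t=7  I3 finished on ALU
t=8  I3→R4
t=9  issue I4 (ALU)
t=10  I2 finished on FPMUL | I4 read-ops
t=11  I2→R0 | I4 finished on ALU
t=12  I4→R2 | issue I5 (FPADD)
t=13  I5 read-ops | issue I6 (ALU)
t=14  I6 read-ops
t=15  I6 finished on ALU
t=16  I5 finished on FPADD | I6→R2
t=17  I5→R0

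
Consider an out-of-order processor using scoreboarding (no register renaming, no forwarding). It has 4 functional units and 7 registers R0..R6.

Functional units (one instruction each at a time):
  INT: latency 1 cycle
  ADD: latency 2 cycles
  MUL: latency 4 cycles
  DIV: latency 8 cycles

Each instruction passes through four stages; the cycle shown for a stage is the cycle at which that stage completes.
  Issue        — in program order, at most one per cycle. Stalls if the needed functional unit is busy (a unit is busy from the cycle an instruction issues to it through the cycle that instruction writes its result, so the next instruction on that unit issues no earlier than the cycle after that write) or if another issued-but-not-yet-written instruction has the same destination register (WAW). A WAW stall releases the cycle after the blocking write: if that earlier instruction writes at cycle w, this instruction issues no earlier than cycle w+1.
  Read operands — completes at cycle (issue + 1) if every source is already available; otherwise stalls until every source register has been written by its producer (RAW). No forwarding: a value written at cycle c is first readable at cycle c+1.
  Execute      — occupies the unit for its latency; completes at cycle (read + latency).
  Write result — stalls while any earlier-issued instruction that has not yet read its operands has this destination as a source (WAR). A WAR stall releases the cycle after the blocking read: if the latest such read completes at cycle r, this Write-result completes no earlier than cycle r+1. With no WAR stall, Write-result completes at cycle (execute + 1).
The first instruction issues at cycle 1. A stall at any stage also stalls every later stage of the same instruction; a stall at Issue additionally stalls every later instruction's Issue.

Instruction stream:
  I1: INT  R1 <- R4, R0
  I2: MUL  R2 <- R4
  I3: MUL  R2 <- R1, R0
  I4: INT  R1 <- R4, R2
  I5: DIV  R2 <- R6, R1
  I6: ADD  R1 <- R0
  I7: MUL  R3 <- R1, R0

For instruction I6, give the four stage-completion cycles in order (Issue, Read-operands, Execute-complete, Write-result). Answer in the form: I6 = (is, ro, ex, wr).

I6 = (19, 20, 22, 23)

I1: IS=1 RO=2 EX=3 WR=4
I2: IS=2 RO=3 EX=7 WR=8
I3: IS=9 RO=10 EX=14 WR=15  [struct: MUL busy until I2 writes@8]
I4: IS=10 RO=16 EX=17 WR=18  [RAW R2: wait I3 write@15]
I5: IS=16 RO=19 EX=27 WR=28  [WAW R2: wait I3 write@15; RAW R1: wait I4 write@18]
I6: IS=19 RO=20 EX=22 WR=23  [WAW R1: wait I4 write@18]
I7: IS=20 RO=24 EX=28 WR=29  [RAW R1: wait I6 write@23]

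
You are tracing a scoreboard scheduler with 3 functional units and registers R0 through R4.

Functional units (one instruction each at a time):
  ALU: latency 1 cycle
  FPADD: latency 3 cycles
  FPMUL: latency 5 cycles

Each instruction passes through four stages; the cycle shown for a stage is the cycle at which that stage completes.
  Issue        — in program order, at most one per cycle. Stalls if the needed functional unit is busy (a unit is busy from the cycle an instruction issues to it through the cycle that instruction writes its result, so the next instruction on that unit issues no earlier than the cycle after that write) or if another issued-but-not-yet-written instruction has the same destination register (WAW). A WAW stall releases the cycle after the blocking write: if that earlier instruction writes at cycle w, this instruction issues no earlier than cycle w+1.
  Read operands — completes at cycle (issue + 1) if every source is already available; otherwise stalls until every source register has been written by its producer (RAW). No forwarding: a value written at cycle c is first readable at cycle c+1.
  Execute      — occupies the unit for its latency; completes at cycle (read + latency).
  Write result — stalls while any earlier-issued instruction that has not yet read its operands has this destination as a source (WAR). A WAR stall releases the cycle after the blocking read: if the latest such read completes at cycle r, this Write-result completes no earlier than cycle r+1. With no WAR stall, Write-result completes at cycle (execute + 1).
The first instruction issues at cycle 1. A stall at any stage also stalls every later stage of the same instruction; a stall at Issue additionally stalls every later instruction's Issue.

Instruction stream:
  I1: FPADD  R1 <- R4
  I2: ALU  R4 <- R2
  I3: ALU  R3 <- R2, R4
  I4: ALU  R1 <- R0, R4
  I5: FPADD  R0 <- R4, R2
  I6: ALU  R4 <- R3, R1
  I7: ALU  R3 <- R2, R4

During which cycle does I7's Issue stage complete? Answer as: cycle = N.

cycle 1: issue I1 (FPADD)
cycle 2: I1 read-ops | issue I2 (ALU)
cycle 3: I2 read-ops
cycle 4: I2 finished on ALU
cycle 5: I1 finished on FPADD | I2→R4
cycle 6: I1→R1 | issue I3 (ALU)
cycle 7: I3 read-ops
cycle 8: I3 finished on ALU
cycle 9: I3→R3
cycle 10: issue I4 (ALU)
cycle 11: I4 read-ops | issue I5 (FPADD)
cycle 12: I4 finished on ALU | I5 read-ops
cycle 13: I4→R1
cycle 14: issue I6 (ALU)
cycle 15: I5 finished on FPADD | I6 read-ops
cycle 16: I5→R0 | I6 finished on ALU
cycle 17: I6→R4
cycle 18: issue I7 (ALU)
cycle 19: I7 read-ops
cycle 20: I7 finished on ALU
cycle 21: I7→R3

cycle = 18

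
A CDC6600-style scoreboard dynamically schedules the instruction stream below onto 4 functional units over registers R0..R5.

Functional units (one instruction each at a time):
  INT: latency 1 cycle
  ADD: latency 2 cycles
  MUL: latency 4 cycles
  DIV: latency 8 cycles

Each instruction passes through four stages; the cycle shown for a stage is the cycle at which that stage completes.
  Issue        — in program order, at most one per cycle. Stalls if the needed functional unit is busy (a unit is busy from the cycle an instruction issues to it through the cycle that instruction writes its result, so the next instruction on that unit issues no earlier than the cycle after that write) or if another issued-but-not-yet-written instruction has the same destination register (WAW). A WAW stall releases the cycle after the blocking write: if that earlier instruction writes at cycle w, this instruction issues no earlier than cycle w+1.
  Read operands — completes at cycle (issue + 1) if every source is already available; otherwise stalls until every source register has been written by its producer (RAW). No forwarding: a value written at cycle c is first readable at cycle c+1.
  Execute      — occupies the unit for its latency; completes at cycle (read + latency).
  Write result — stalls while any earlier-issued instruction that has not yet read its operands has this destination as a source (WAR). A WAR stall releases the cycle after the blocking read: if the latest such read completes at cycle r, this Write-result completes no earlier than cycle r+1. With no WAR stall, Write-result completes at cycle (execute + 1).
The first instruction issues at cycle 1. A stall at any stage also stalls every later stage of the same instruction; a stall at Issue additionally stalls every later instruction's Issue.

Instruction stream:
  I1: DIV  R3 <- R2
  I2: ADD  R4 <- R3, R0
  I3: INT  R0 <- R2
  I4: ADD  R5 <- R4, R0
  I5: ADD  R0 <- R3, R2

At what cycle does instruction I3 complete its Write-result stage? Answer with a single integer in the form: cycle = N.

t=1  I1 dispatched to DIV
t=2  I1 operands ready, I2 dispatched to ADD
t=3  I3 dispatched to INT
t=4  I3 operands ready
t=5  I3 complete
t=10  I1 complete
t=11  R3←I1
t=12  I2 operands ready
t=13  R0←I3
t=14  I2 complete
t=15  R4←I2
t=16  I4 dispatched to ADD
t=17  I4 operands ready
t=19  I4 complete
t=20  R5←I4
t=21  I5 dispatched to ADD
t=22  I5 operands ready
t=24  I5 complete
t=25  R0←I5

cycle = 13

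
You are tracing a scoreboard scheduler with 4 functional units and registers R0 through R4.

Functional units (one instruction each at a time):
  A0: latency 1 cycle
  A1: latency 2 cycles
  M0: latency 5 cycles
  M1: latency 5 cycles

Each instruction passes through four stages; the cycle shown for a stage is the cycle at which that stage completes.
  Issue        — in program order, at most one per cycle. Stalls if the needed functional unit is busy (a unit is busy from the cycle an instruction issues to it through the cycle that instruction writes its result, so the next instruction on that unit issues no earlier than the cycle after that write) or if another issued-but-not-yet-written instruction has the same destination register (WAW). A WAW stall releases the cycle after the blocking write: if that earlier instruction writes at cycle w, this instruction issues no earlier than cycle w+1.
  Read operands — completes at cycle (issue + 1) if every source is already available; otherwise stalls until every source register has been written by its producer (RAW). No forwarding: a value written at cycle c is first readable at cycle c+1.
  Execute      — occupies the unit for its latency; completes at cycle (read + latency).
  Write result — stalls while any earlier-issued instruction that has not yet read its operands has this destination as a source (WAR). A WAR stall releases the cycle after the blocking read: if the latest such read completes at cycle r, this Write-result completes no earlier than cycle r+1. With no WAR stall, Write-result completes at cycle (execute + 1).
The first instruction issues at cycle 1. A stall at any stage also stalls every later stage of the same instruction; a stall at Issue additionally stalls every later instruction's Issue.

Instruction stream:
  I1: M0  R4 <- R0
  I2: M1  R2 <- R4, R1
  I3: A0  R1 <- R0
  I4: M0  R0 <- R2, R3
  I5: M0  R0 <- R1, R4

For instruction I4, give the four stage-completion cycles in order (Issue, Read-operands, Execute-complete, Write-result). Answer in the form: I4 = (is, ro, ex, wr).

I4 = (9, 16, 21, 22)

t=1  issue I1 (M0)
t=2  I1 read-ops, issue I2 (M1)
t=3  issue I3 (A0)
t=4  I3 read-ops
t=5  I3 finished on A0
t=7  I1 finished on M0
t=8  I1→R4
t=9  I2 read-ops, issue I4 (M0)
t=10  I3→R1
t=14  I2 finished on M1
t=15  I2→R2
t=16  I4 read-ops
t=21  I4 finished on M0
t=22  I4→R0
t=23  issue I5 (M0)
t=24  I5 read-ops
t=29  I5 finished on M0
t=30  I5→R0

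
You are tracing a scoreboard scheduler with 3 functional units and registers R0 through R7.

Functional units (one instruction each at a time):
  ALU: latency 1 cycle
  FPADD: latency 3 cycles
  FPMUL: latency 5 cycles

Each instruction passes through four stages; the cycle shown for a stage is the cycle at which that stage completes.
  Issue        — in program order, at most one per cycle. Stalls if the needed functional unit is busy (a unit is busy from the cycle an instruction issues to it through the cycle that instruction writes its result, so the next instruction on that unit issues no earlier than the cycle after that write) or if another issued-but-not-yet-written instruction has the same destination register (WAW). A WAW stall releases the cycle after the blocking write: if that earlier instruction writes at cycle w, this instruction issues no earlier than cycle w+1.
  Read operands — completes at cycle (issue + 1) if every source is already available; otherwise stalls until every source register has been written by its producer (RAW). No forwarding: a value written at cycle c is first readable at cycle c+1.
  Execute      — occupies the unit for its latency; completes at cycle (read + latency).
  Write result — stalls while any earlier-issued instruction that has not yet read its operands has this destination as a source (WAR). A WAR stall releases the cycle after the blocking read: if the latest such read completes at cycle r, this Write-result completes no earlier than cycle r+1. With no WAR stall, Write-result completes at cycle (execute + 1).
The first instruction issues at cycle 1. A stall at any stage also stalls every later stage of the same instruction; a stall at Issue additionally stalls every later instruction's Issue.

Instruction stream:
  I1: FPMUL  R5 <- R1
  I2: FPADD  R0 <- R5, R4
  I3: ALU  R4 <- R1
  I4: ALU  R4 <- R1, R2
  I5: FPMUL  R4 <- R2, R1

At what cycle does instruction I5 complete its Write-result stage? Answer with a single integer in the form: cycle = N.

I1: IS=1 RO=2 EX=7 WR=8
I2: IS=2 RO=9 EX=12 WR=13  [RAW R5: wait I1 write@8]
I3: IS=3 RO=4 EX=5 WR=10  [WAR R4: wait I2 read@9]
I4: IS=11 RO=12 EX=13 WR=14  [struct: ALU busy until I3 writes@10]
I5: IS=15 RO=16 EX=21 WR=22  [WAW R4: wait I4 write@14]

cycle = 22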